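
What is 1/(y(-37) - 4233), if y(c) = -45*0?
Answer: -1/4233 ≈ -0.00023624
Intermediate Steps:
y(c) = 0
1/(y(-37) - 4233) = 1/(0 - 4233) = 1/(-4233) = -1/4233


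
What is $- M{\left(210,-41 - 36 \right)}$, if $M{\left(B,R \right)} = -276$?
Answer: $276$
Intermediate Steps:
$- M{\left(210,-41 - 36 \right)} = \left(-1\right) \left(-276\right) = 276$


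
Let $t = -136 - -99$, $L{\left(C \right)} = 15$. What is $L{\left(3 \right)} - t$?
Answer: $52$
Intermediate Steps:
$t = -37$ ($t = -136 + 99 = -37$)
$L{\left(3 \right)} - t = 15 - -37 = 15 + 37 = 52$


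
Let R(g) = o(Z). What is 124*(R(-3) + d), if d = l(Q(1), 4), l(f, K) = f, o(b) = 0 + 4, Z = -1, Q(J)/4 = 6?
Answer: 3472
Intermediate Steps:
Q(J) = 24 (Q(J) = 4*6 = 24)
o(b) = 4
R(g) = 4
d = 24
124*(R(-3) + d) = 124*(4 + 24) = 124*28 = 3472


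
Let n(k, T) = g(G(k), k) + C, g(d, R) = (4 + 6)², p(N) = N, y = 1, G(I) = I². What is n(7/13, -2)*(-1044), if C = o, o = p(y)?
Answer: -105444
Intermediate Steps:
o = 1
C = 1
g(d, R) = 100 (g(d, R) = 10² = 100)
n(k, T) = 101 (n(k, T) = 100 + 1 = 101)
n(7/13, -2)*(-1044) = 101*(-1044) = -105444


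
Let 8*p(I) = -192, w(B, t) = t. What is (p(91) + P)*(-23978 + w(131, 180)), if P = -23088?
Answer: 550019376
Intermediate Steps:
p(I) = -24 (p(I) = (1/8)*(-192) = -24)
(p(91) + P)*(-23978 + w(131, 180)) = (-24 - 23088)*(-23978 + 180) = -23112*(-23798) = 550019376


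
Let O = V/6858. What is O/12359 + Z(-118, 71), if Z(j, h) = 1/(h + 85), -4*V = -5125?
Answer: 28319299/4407417144 ≈ 0.0064254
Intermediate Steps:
V = 5125/4 (V = -¼*(-5125) = 5125/4 ≈ 1281.3)
Z(j, h) = 1/(85 + h)
O = 5125/27432 (O = (5125/4)/6858 = (5125/4)*(1/6858) = 5125/27432 ≈ 0.18683)
O/12359 + Z(-118, 71) = (5125/27432)/12359 + 1/(85 + 71) = (5125/27432)*(1/12359) + 1/156 = 5125/339032088 + 1/156 = 28319299/4407417144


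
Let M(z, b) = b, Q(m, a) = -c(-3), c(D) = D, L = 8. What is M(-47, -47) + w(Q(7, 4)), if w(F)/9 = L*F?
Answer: 169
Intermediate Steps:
Q(m, a) = 3 (Q(m, a) = -1*(-3) = 3)
w(F) = 72*F (w(F) = 9*(8*F) = 72*F)
M(-47, -47) + w(Q(7, 4)) = -47 + 72*3 = -47 + 216 = 169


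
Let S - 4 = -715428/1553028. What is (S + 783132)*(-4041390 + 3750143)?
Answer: -29518646040951155/129419 ≈ -2.2809e+11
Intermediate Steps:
S = 458057/129419 (S = 4 - 715428/1553028 = 4 - 715428*1/1553028 = 4 - 59619/129419 = 458057/129419 ≈ 3.5393)
(S + 783132)*(-4041390 + 3750143) = (458057/129419 + 783132)*(-4041390 + 3750143) = (101352618365/129419)*(-291247) = -29518646040951155/129419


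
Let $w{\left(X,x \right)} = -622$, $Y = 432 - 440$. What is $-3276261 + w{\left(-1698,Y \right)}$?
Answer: $-3276883$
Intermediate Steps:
$Y = -8$
$-3276261 + w{\left(-1698,Y \right)} = -3276261 - 622 = -3276883$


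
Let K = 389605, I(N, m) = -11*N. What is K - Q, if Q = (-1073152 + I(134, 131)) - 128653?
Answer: 1592884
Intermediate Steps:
Q = -1203279 (Q = (-1073152 - 11*134) - 128653 = (-1073152 - 1474) - 128653 = -1074626 - 128653 = -1203279)
K - Q = 389605 - 1*(-1203279) = 389605 + 1203279 = 1592884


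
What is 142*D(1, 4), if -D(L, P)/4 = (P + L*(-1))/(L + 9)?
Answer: -852/5 ≈ -170.40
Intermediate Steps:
D(L, P) = -4*(P - L)/(9 + L) (D(L, P) = -4*(P + L*(-1))/(L + 9) = -4*(P - L)/(9 + L))
142*D(1, 4) = 142*(4*(1 - 1*4)/(9 + 1)) = 142*(4*(1 - 4)/10) = 142*(4*(⅒)*(-3)) = 142*(-6/5) = -852/5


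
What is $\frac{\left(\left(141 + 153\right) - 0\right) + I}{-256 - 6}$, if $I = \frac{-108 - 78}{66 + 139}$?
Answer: $- \frac{30042}{26855} \approx -1.1187$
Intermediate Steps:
$I = - \frac{186}{205} \approx -0.90732$
$\frac{\left(\left(141 + 153\right) - 0\right) + I}{-256 - 6} = \frac{\left(\left(141 + 153\right) - 0\right) - \frac{186}{205}}{-256 - 6} = \frac{\left(294 + 0\right) - \frac{186}{205}}{-262} = \left(294 - \frac{186}{205}\right) \left(- \frac{1}{262}\right) = \frac{60084}{205} \left(- \frac{1}{262}\right) = - \frac{30042}{26855}$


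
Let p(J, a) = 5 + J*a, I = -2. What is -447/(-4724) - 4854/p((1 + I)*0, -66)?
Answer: -22928061/23620 ≈ -970.71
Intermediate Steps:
-447/(-4724) - 4854/p((1 + I)*0, -66) = -447/(-4724) - 4854/(5 + ((1 - 2)*0)*(-66)) = -447*(-1/4724) - 4854/(5 - 1*0*(-66)) = 447/4724 - 4854/(5 + 0*(-66)) = 447/4724 - 4854/(5 + 0) = 447/4724 - 4854/5 = -22928061/23620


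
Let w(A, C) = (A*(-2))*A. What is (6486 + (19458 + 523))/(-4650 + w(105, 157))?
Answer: -26467/26700 ≈ -0.99127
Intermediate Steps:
w(A, C) = -2*A² (w(A, C) = (-2*A)*A = -2*A²)
(6486 + (19458 + 523))/(-4650 + w(105, 157)) = (6486 + (19458 + 523))/(-4650 - 2*105²) = (6486 + 19981)/(-4650 - 2*11025) = 26467/(-4650 - 22050) = 26467/(-26700) = 26467*(-1/26700) = -26467/26700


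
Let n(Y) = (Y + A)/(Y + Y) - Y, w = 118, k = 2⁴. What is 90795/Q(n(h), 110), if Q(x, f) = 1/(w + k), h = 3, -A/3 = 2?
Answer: 12166530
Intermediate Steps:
A = -6 (A = -3*2 = -6)
k = 16
n(Y) = -Y + (-6 + Y)/(2*Y) (n(Y) = (Y - 6)/(Y + Y) - Y = (-6 + Y)/((2*Y)) - Y = (-6 + Y)*(1/(2*Y)) - Y = (-6 + Y)/(2*Y) - Y = -Y + (-6 + Y)/(2*Y))
Q(x, f) = 1/134 (Q(x, f) = 1/(118 + 16) = 1/134)
90795/Q(n(h), 110) = 90795/(1/134) = 90795*134 = 12166530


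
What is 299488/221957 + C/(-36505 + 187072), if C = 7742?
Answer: 46811400790/33419399619 ≈ 1.4007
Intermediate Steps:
299488/221957 + C/(-36505 + 187072) = 299488/221957 + 7742/(-36505 + 187072) = 299488*(1/221957) + 7742/150567 = 299488/221957 + 7742*(1/150567) = 299488/221957 + 7742/150567 = 46811400790/33419399619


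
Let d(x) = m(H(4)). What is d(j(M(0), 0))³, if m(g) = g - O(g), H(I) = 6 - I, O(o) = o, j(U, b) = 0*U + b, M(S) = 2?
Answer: 0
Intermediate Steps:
j(U, b) = b (j(U, b) = 0 + b = b)
m(g) = 0 (m(g) = g - g = 0)
d(x) = 0
d(j(M(0), 0))³ = 0³ = 0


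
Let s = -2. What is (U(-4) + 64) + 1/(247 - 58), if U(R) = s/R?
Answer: 24383/378 ≈ 64.505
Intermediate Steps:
U(R) = -2/R
(U(-4) + 64) + 1/(247 - 58) = (-2/(-4) + 64) + 1/(247 - 58) = (-2*(-¼) + 64) + 1/189 = (½ + 64) + 1/189 = 129/2 + 1/189 = 24383/378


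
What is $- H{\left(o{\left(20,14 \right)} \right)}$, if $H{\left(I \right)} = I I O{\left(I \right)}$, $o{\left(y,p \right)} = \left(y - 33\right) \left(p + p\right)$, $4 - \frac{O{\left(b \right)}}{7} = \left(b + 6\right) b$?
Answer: $120857021376$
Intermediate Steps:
$O{\left(b \right)} = 28 - 7 b \left(6 + b\right)$ ($O{\left(b \right)} = 28 - 7 \left(b + 6\right) b = 28 - 7 \left(6 + b\right) b = 28 - 7 b \left(6 + b\right)$)
$o{\left(y,p \right)} = 2 p \left(-33 + y\right)$ ($o{\left(y,p \right)} = \left(-33 + y\right) 2 p = 2 p \left(-33 + y\right)$)
$H{\left(I \right)} = I^{2} \left(28 - 42 I - 7 I^{2}\right)$ ($H{\left(I \right)} = I I \left(28 - 42 I - 7 I^{2}\right) = I^{2} \left(28 - 42 I - 7 I^{2}\right)$)
$- H{\left(o{\left(20,14 \right)} \right)} = - 7 \left(2 \cdot 14 \left(-33 + 20\right)\right)^{2} \left(4 - \left(2 \cdot 14 \left(-33 + 20\right)\right)^{2} - 6 \cdot 2 \cdot 14 \left(-33 + 20\right)\right) = - 7 \left(2 \cdot 14 \left(-13\right)\right)^{2} \left(4 - \left(2 \cdot 14 \left(-13\right)\right)^{2} - 6 \cdot 2 \cdot 14 \left(-13\right)\right) = - 7 \left(-364\right)^{2} \left(4 - \left(-364\right)^{2} - -2184\right) = - 7 \cdot 132496 \left(4 - 132496 + 2184\right) = - 7 \cdot 132496 \left(-130308\right) = \left(-1\right) \left(-120857021376\right) = 120857021376$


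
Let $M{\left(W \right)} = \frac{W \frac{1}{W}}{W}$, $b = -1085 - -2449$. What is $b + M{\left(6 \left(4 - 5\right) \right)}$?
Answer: $\frac{8183}{6} \approx 1363.8$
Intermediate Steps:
$b = 1364$ ($b = -1085 + 2449 = 1364$)
$M{\left(W \right)} = \frac{1}{W}$ ($M{\left(W \right)} = 1 \frac{1}{W} = \frac{1}{W}$)
$b + M{\left(6 \left(4 - 5\right) \right)} = 1364 + \frac{1}{6 \left(4 - 5\right)} = 1364 + \frac{1}{6 \left(-1\right)} = 1364 + \frac{1}{-6} = 1364 - \frac{1}{6} = \frac{8183}{6}$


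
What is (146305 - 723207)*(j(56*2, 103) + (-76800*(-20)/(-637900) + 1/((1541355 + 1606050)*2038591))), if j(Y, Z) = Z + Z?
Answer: -4807267617941156406155798/40929395939038545 ≈ -1.1745e+8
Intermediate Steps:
j(Y, Z) = 2*Z
(146305 - 723207)*(j(56*2, 103) + (-76800*(-20)/(-637900) + 1/((1541355 + 1606050)*2038591))) = (146305 - 723207)*(2*103 + (-76800*(-20)/(-637900) + 1/((1541355 + 1606050)*2038591))) = -576902*(206 + (1536000*(-1/637900) + (1/2038591)/3147405)) = -576902*(206 + (-15360/6379 + (1/3147405)*(1/2038591))) = -576902*(206 + (-15360/6379 + 1/6416271506355)) = -576902*(206 - 98553930337606421/40929395939038545) = -576902*8332901633104333849/40929395939038545 = -4807267617941156406155798/40929395939038545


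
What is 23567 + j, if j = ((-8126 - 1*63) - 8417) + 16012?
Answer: 22973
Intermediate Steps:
j = -594 (j = ((-8126 - 63) - 8417) + 16012 = (-8189 - 8417) + 16012 = -16606 + 16012 = -594)
23567 + j = 23567 - 594 = 22973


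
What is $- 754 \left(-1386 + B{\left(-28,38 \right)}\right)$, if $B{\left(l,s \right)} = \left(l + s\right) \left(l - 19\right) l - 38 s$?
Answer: $-7788820$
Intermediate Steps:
$B{\left(l,s \right)} = - 38 s + l \left(-19 + l\right) \left(l + s\right)$ ($B{\left(l,s \right)} = \left(l + s\right) \left(-19 + l\right) l - 38 s = \left(-19 + l\right) \left(l + s\right) l - 38 s = l \left(-19 + l\right) \left(l + s\right) - 38 s = - 38 s + l \left(-19 + l\right) \left(l + s\right)$)
$- 754 \left(-1386 + B{\left(-28,38 \right)}\right) = - 754 \left(-1386 - \left(1444 - 20216 - 14896 + 21952\right)\right) = - 754 \left(-1386 - -11716\right) = - 754 \left(-1386 + 11716\right) = \left(-754\right) 10330 = -7788820$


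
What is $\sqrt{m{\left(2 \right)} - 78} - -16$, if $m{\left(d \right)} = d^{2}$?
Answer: $16 + i \sqrt{74} \approx 16.0 + 8.6023 i$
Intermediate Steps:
$\sqrt{m{\left(2 \right)} - 78} - -16 = \sqrt{2^{2} - 78} - -16 = \sqrt{4 - 78} + \left(-158 + 174\right) = \sqrt{-74} + 16 = i \sqrt{74} + 16 = 16 + i \sqrt{74}$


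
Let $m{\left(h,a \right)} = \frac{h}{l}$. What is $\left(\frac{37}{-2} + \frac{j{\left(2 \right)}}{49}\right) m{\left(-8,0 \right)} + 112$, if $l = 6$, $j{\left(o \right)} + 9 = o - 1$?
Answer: $\frac{20122}{147} \approx 136.88$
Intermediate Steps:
$j{\left(o \right)} = -10 + o$ ($j{\left(o \right)} = -9 + \left(o - 1\right) = -9 + \left(-1 + o\right) = -10 + o$)
$m{\left(h,a \right)} = \frac{h}{6}$
$\left(\frac{37}{-2} + \frac{j{\left(2 \right)}}{49}\right) m{\left(-8,0 \right)} + 112 = \left(\frac{37}{-2} + \frac{-10 + 2}{49}\right) \frac{1}{6} \left(-8\right) + 112 = \left(37 \left(- \frac{1}{2}\right) - \frac{8}{49}\right) \left(- \frac{4}{3}\right) + 112 = \left(- \frac{37}{2} - \frac{8}{49}\right) \left(- \frac{4}{3}\right) + 112 = \left(- \frac{1829}{98}\right) \left(- \frac{4}{3}\right) + 112 = \frac{3658}{147} + 112 = \frac{20122}{147}$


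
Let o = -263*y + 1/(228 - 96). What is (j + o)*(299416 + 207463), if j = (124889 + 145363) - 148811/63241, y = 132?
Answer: 996620759311689059/8347812 ≈ 1.1939e+11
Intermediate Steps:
j = 17090857921/63241 (j = 270252 - 148811*1/63241 = 270252 - 148811/63241 = 17090857921/63241 ≈ 2.7025e+5)
o = -4582511/132 (o = -263*132 + 1/(228 - 96) = -34716 + 1/132 = -4582511/132 ≈ -34716.)
(j + o)*(299416 + 207463) = (17090857921/63241 - 4582511/132)*(299416 + 207463) = (1966190667421/8347812)*506879 = 996620759311689059/8347812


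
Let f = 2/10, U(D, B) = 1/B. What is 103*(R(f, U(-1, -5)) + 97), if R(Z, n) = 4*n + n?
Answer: 9888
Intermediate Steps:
f = ⅕ (f = 2*(⅒) = ⅕ ≈ 0.20000)
R(Z, n) = 5*n
103*(R(f, U(-1, -5)) + 97) = 103*(5/(-5) + 97) = 103*(5*(-⅕) + 97) = 103*(-1 + 97) = 103*96 = 9888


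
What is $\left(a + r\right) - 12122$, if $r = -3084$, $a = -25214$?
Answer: $-40420$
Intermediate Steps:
$\left(a + r\right) - 12122 = \left(-25214 - 3084\right) - 12122 = -28298 - 12122 = -40420$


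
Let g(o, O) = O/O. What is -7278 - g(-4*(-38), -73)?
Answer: -7279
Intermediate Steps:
g(o, O) = 1
-7278 - g(-4*(-38), -73) = -7278 - 1*1 = -7278 - 1 = -7279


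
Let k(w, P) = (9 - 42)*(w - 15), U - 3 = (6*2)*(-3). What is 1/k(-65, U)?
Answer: 1/2640 ≈ 0.00037879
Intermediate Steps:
U = -33 (U = 3 + (6*2)*(-3) = 3 + 12*(-3) = 3 - 36 = -33)
k(w, P) = 495 - 33*w (k(w, P) = -33*(-15 + w) = 495 - 33*w)
1/k(-65, U) = 1/(495 - 33*(-65)) = 1/(495 + 2145) = 1/2640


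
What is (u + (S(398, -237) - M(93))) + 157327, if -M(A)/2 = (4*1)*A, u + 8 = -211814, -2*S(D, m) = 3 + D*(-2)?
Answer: -106709/2 ≈ -53355.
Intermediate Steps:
S(D, m) = -3/2 + D (S(D, m) = -(3 + D*(-2))/2 = -(3 - 2*D)/2 = -3/2 + D)
u = -211822 (u = -8 - 211814 = -211822)
M(A) = -8*A (M(A) = -2*4*1*A = -8*A)
(u + (S(398, -237) - M(93))) + 157327 = (-211822 + ((-3/2 + 398) - (-8)*93)) + 157327 = (-211822 + (793/2 - 1*(-744))) + 157327 = (-211822 + (793/2 + 744)) + 157327 = (-211822 + 2281/2) + 157327 = -421363/2 + 157327 = -106709/2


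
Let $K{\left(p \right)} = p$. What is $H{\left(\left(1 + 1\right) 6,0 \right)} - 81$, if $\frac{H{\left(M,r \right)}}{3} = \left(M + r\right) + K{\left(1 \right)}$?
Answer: $-42$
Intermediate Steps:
$H{\left(M,r \right)} = 3 + 3 M + 3 r$ ($H{\left(M,r \right)} = 3 \left(\left(M + r\right) + 1\right) = 3 \left(1 + M + r\right) = 3 + 3 M + 3 r$)
$H{\left(\left(1 + 1\right) 6,0 \right)} - 81 = \left(3 + 3 \left(1 + 1\right) 6 + 3 \cdot 0\right) - 81 = \left(3 + 3 \cdot 2 \cdot 6 + 0\right) - 81 = \left(3 + 3 \cdot 12 + 0\right) - 81 = \left(3 + 36 + 0\right) - 81 = 39 - 81 = -42$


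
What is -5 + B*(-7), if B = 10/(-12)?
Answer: ⅚ ≈ 0.83333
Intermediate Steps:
B = -⅚ (B = 10*(-1/12) = -⅚ ≈ -0.83333)
-5 + B*(-7) = -5 - ⅚*(-7) = -5 + 35/6 = ⅚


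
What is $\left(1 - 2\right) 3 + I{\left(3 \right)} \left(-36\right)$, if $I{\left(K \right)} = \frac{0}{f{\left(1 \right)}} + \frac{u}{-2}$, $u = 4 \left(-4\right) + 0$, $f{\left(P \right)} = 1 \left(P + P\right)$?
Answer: $-291$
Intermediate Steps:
$f{\left(P \right)} = 2 P$ ($f{\left(P \right)} = 1 \cdot 2 P = 2 P$)
$u = -16$ ($u = -16 + 0 = -16$)
$I{\left(K \right)} = 8$ ($I{\left(K \right)} = \frac{0}{2 \cdot 1} - \frac{16}{-2} = \frac{0}{2} - -8 = 0 \cdot \frac{1}{2} + 8 = 0 + 8 = 8$)
$\left(1 - 2\right) 3 + I{\left(3 \right)} \left(-36\right) = \left(1 - 2\right) 3 + 8 \left(-36\right) = \left(-1\right) 3 - 288 = -3 - 288 = -291$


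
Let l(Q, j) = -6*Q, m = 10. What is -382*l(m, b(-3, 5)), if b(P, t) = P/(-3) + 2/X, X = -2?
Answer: 22920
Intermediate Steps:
b(P, t) = -1 - P/3 (b(P, t) = P/(-3) + 2/(-2) = P*(-1/3) + 2*(-1/2) = -P/3 - 1 = -1 - P/3)
-382*l(m, b(-3, 5)) = -(-2292)*10 = -382*(-60) = 22920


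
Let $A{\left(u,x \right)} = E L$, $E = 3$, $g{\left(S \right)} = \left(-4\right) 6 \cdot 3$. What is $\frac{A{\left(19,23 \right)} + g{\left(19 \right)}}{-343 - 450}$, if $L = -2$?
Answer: $\frac{6}{61} \approx 0.098361$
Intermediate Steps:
$g{\left(S \right)} = -72$ ($g{\left(S \right)} = \left(-24\right) 3 = -72$)
$A{\left(u,x \right)} = -6$ ($A{\left(u,x \right)} = 3 \left(-2\right) = -6$)
$\frac{A{\left(19,23 \right)} + g{\left(19 \right)}}{-343 - 450} = \frac{-6 - 72}{-343 - 450} = - \frac{78}{-793} = \left(-78\right) \left(- \frac{1}{793}\right) = \frac{6}{61}$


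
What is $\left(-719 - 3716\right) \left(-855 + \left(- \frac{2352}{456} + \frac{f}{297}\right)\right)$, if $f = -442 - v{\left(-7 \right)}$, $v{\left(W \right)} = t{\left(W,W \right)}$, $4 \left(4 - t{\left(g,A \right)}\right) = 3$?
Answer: $\frac{86257747505}{22572} \approx 3.8214 \cdot 10^{6}$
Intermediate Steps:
$t{\left(g,A \right)} = \frac{13}{4}$ ($t{\left(g,A \right)} = 4 - \frac{3}{4} = \frac{13}{4}$)
$v{\left(W \right)} = \frac{13}{4}$
$f = - \frac{1781}{4}$ ($f = -442 - \frac{13}{4} = - \frac{1781}{4} \approx -445.25$)
$\left(-719 - 3716\right) \left(-855 + \left(- \frac{2352}{456} + \frac{f}{297}\right)\right) = \left(-719 - 3716\right) \left(-855 - \left(\frac{98}{19} + \frac{1781}{1188}\right)\right) = - 4435 \left(-855 - \frac{150263}{22572}\right) = \left(-4435\right) \left(- \frac{19449323}{22572}\right) = \frac{86257747505}{22572}$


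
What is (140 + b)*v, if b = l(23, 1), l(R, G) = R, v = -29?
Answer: -4727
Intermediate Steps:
b = 23
(140 + b)*v = (140 + 23)*(-29) = 163*(-29) = -4727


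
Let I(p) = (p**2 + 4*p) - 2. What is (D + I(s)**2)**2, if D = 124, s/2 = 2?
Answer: 1048576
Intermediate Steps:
s = 4 (s = 2*2 = 4)
I(p) = -2 + p**2 + 4*p
(D + I(s)**2)**2 = (124 + (-2 + 4**2 + 4*4)**2)**2 = (124 + (-2 + 16 + 16)**2)**2 = (124 + 30**2)**2 = (124 + 900)**2 = 1024**2 = 1048576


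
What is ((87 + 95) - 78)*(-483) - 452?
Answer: -50684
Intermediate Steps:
((87 + 95) - 78)*(-483) - 452 = (182 - 78)*(-483) - 452 = 104*(-483) - 452 = -50232 - 452 = -50684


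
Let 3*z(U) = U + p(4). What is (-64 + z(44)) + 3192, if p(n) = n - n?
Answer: 9428/3 ≈ 3142.7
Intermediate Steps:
p(n) = 0
z(U) = U/3 (z(U) = (U + 0)/3 = U/3)
(-64 + z(44)) + 3192 = (-64 + (⅓)*44) + 3192 = (-64 + 44/3) + 3192 = -148/3 + 3192 = 9428/3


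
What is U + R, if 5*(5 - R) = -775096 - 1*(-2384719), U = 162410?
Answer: -797548/5 ≈ -1.5951e+5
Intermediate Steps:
R = -1609598/5 (R = 5 - (-775096 - 1*(-2384719))/5 = 5 - (-775096 + 2384719)/5 = 5 - ⅕*1609623 = 5 - 1609623/5 = -1609598/5 ≈ -3.2192e+5)
U + R = 162410 - 1609598/5 = -797548/5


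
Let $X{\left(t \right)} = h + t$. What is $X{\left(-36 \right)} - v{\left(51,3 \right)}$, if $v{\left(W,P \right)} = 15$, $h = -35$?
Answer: $-86$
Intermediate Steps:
$X{\left(t \right)} = -35 + t$
$X{\left(-36 \right)} - v{\left(51,3 \right)} = \left(-35 - 36\right) - 15 = -71 - 15 = -86$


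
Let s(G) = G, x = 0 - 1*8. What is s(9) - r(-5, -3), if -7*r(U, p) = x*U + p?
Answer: 100/7 ≈ 14.286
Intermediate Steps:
x = -8 (x = 0 - 8 = -8)
r(U, p) = -p/7 + 8*U/7 (r(U, p) = -(-8*U + p)/7 = -(p - 8*U)/7 = -p/7 + 8*U/7)
s(9) - r(-5, -3) = 9 - (-⅐*(-3) + (8/7)*(-5)) = 9 - (3/7 - 40/7) = 9 - 1*(-37/7) = 9 + 37/7 = 100/7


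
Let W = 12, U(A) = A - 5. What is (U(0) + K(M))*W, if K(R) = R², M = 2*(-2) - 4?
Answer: 708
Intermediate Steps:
U(A) = -5 + A
M = -8 (M = -4 - 4 = -8)
(U(0) + K(M))*W = ((-5 + 0) + (-8)²)*12 = (-5 + 64)*12 = 59*12 = 708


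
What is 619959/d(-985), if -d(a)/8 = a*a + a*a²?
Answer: 1049/12923200 ≈ 8.1172e-5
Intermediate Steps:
d(a) = -8*a² - 8*a³ (d(a) = -8*(a*a + a*a²) = -8*(a² + a³) = -8*a² - 8*a³)
619959/d(-985) = 619959/((8*(-985)²*(-1 - 1*(-985)))) = 619959/((8*970225*(-1 + 985))) = 619959/((8*970225*984)) = 619959/7637611200 = 619959*(1/7637611200) = 1049/12923200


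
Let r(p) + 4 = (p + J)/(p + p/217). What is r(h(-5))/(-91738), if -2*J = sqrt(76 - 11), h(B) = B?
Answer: 655/19998884 - 217*sqrt(65)/199988840 ≈ 2.4004e-5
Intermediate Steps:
J = -sqrt(65)/2 (J = -sqrt(76 - 11)/2 = -sqrt(65)/2 ≈ -4.0311)
r(p) = -4 + 217*(p - sqrt(65)/2)/(218*p) (r(p) = -4 + (p - sqrt(65)/2)/(p + p/217) = -4 + (p - sqrt(65)/2)/((218*p/217)) = -4 + (p - sqrt(65)/2)*(217/(218*p)) = -4 + 217*(p - sqrt(65)/2)/(218*p))
r(h(-5))/(-91738) = ((1/436)*(-1310*(-5) - 217*sqrt(65))/(-5))/(-91738) = ((1/436)*(-1/5)*(6550 - 217*sqrt(65)))*(-1/91738) = (-655/218 + 217*sqrt(65)/2180)*(-1/91738) = 655/19998884 - 217*sqrt(65)/199988840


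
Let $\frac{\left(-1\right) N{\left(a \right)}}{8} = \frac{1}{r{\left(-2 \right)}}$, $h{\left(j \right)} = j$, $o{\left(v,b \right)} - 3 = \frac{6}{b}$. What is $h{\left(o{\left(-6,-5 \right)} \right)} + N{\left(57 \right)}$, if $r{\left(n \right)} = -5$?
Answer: $\frac{17}{5} \approx 3.4$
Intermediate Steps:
$o{\left(v,b \right)} = 3 + \frac{6}{b}$
$N{\left(a \right)} = \frac{8}{5}$ ($N{\left(a \right)} = - \frac{8}{-5} = \left(-8\right) \left(- \frac{1}{5}\right) = \frac{8}{5}$)
$h{\left(o{\left(-6,-5 \right)} \right)} + N{\left(57 \right)} = \left(3 + \frac{6}{-5}\right) + \frac{8}{5} = \left(3 + 6 \left(- \frac{1}{5}\right)\right) + \frac{8}{5} = \left(3 - \frac{6}{5}\right) + \frac{8}{5} = \frac{9}{5} + \frac{8}{5} = \frac{17}{5}$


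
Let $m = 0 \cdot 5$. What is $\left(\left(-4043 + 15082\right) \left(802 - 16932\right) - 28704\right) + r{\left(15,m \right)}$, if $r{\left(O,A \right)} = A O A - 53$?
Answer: $-178087827$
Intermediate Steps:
$m = 0$
$r{\left(O,A \right)} = -53 + O A^{2}$ ($r{\left(O,A \right)} = O A^{2} - 53 = -53 + O A^{2}$)
$\left(\left(-4043 + 15082\right) \left(802 - 16932\right) - 28704\right) + r{\left(15,m \right)} = \left(\left(-4043 + 15082\right) \left(802 - 16932\right) - 28704\right) - \left(53 - 15 \cdot 0^{2}\right) = \left(11039 \left(-16130\right) - 28704\right) + \left(-53 + 15 \cdot 0\right) = \left(-178059070 - 28704\right) + \left(-53 + 0\right) = -178087774 - 53 = -178087827$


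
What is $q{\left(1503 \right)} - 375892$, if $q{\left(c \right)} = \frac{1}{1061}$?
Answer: $- \frac{398821411}{1061} \approx -3.7589 \cdot 10^{5}$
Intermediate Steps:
$q{\left(c \right)} = \frac{1}{1061}$
$q{\left(1503 \right)} - 375892 = \frac{1}{1061} - 375892 = - \frac{398821411}{1061}$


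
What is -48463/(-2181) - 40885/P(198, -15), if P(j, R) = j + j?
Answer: -23326279/287892 ≈ -81.024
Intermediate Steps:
P(j, R) = 2*j
-48463/(-2181) - 40885/P(198, -15) = -48463/(-2181) - 40885/(2*198) = -48463*(-1/2181) - 40885/396 = 48463/2181 - 40885*1/396 = 48463/2181 - 40885/396 = -23326279/287892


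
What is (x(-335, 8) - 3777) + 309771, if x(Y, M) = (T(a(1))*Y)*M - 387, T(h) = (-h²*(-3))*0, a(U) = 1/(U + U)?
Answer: 305607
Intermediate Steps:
a(U) = 1/(2*U)
T(h) = 0 (T(h) = (3*h²)*0 = 0)
x(Y, M) = -387 (x(Y, M) = (0*Y)*M - 387 = 0*M - 387 = 0 - 387 = -387)
(x(-335, 8) - 3777) + 309771 = (-387 - 3777) + 309771 = -4164 + 309771 = 305607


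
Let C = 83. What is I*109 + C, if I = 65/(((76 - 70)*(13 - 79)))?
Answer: 25783/396 ≈ 65.109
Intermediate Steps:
I = -65/396 (I = 65/((6*(-66))) = 65/(-396) = 65*(-1/396) = -65/396 ≈ -0.16414)
I*109 + C = -65/396*109 + 83 = -7085/396 + 83 = 25783/396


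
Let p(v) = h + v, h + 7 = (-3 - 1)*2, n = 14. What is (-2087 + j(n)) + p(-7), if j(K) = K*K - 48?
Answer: -1961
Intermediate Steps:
h = -15 (h = -7 + (-3 - 1)*2 = -7 - 4*2 = -7 - 8 = -15)
p(v) = -15 + v
j(K) = -48 + K² (j(K) = K² - 48 = -48 + K²)
(-2087 + j(n)) + p(-7) = (-2087 + (-48 + 14²)) + (-15 - 7) = (-2087 + (-48 + 196)) - 22 = (-2087 + 148) - 22 = -1939 - 22 = -1961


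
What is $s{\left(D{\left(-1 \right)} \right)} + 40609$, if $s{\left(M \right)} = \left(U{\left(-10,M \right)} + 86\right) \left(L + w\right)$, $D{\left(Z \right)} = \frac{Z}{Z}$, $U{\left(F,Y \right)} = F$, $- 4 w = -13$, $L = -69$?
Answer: $35612$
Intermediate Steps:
$w = \frac{13}{4}$ ($w = \left(- \frac{1}{4}\right) \left(-13\right) = \frac{13}{4} \approx 3.25$)
$D{\left(Z \right)} = 1$
$s{\left(M \right)} = -4997$ ($s{\left(M \right)} = \left(-10 + 86\right) \left(-69 + \frac{13}{4}\right) = 76 \left(- \frac{263}{4}\right) = -4997$)
$s{\left(D{\left(-1 \right)} \right)} + 40609 = -4997 + 40609 = 35612$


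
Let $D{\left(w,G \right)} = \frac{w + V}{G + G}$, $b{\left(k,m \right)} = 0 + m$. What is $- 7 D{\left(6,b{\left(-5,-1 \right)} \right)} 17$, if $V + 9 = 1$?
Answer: $-119$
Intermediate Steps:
$V = -8$ ($V = -9 + 1 = -8$)
$b{\left(k,m \right)} = m$
$D{\left(w,G \right)} = \frac{-8 + w}{2 G}$ ($D{\left(w,G \right)} = \frac{w - 8}{G + G} = \frac{-8 + w}{2 G}$)
$- 7 D{\left(6,b{\left(-5,-1 \right)} \right)} 17 = - 7 \frac{-8 + 6}{2 \left(-1\right)} 17 = - 7 \cdot \frac{1}{2} \left(-1\right) \left(-2\right) 17 = \left(-7\right) 1 \cdot 17 = \left(-7\right) 17 = -119$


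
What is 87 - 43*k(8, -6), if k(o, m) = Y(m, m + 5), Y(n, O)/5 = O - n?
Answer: -988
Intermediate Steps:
Y(n, O) = -5*n + 5*O (Y(n, O) = 5*(O - n) = -5*n + 5*O)
k(o, m) = 25 (k(o, m) = -5*m + 5*(m + 5) = -5*m + 5*(5 + m) = -5*m + (25 + 5*m) = 25)
87 - 43*k(8, -6) = 87 - 43*25 = 87 - 1075 = -988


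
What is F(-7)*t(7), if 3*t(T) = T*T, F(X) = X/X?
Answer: 49/3 ≈ 16.333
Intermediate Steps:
F(X) = 1
t(T) = T²/3 (t(T) = (T*T)/3 = T²/3)
F(-7)*t(7) = 1*((⅓)*7²) = 1*((⅓)*49) = 1*(49/3) = 49/3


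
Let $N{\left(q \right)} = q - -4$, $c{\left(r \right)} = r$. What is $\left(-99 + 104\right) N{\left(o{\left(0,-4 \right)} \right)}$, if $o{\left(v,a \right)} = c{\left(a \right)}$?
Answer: $0$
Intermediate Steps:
$o{\left(v,a \right)} = a$
$N{\left(q \right)} = 4 + q$ ($N{\left(q \right)} = q + 4 = 4 + q$)
$\left(-99 + 104\right) N{\left(o{\left(0,-4 \right)} \right)} = \left(-99 + 104\right) \left(4 - 4\right) = 5 \cdot 0 = 0$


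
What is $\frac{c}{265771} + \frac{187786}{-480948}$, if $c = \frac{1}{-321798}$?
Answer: $- \frac{223059973300913}{571289915307397} \approx -0.39045$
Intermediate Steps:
$c = - \frac{1}{321798} \approx -3.1075 \cdot 10^{-6}$
$\frac{c}{265771} + \frac{187786}{-480948} = - \frac{1}{321798 \cdot 265771} + \frac{187786}{-480948} = \left(- \frac{1}{321798}\right) \frac{1}{265771} + 187786 \left(- \frac{1}{480948}\right) = - \frac{1}{85524576258} - \frac{93893}{240474} = - \frac{223059973300913}{571289915307397}$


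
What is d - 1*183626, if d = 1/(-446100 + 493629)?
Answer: -8727560153/47529 ≈ -1.8363e+5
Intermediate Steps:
d = 1/47529 ≈ 2.1040e-5
d - 1*183626 = 1/47529 - 1*183626 = 1/47529 - 183626 = -8727560153/47529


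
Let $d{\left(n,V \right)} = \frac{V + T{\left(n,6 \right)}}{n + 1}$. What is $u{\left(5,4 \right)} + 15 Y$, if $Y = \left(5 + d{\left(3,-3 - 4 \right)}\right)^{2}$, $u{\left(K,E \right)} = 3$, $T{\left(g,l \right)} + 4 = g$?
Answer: $138$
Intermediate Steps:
$T{\left(g,l \right)} = -4 + g$
$d{\left(n,V \right)} = \frac{-4 + V + n}{1 + n}$ ($d{\left(n,V \right)} = \frac{V + \left(-4 + n\right)}{n + 1} = \frac{-4 + V + n}{1 + n}$)
$Y = 9$ ($Y = \left(5 + \frac{-4 - 7 + 3}{1 + 3}\right)^{2} = \left(5 + \frac{-4 - 7 + 3}{4}\right)^{2} = \left(5 + \frac{1}{4} \left(-8\right)\right)^{2} = \left(5 - 2\right)^{2} = 3^{2} = 9$)
$u{\left(5,4 \right)} + 15 Y = 3 + 15 \cdot 9 = 3 + 135 = 138$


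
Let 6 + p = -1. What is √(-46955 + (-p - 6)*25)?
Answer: 19*I*√130 ≈ 216.63*I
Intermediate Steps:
p = -7 (p = -6 - 1 = -7)
√(-46955 + (-p - 6)*25) = √(-46955 + (-1*(-7) - 6)*25) = √(-46955 + (7 - 6)*25) = √(-46955 + 1*25) = √(-46955 + 25) = √(-46930) = 19*I*√130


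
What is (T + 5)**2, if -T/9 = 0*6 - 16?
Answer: 22201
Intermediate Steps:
T = 144 (T = -9*(0*6 - 16) = -9*(0 - 16) = -9*(-16) = 144)
(T + 5)**2 = (144 + 5)**2 = 149**2 = 22201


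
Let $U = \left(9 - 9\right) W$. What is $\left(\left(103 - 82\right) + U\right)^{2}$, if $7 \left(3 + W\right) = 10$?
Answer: $441$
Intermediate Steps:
$W = - \frac{11}{7}$ ($W = -3 + \frac{1}{7} \cdot 10 = -3 + \frac{10}{7} = - \frac{11}{7} \approx -1.5714$)
$U = 0$ ($U = \left(9 - 9\right) \left(- \frac{11}{7}\right) = 0 \left(- \frac{11}{7}\right) = 0$)
$\left(\left(103 - 82\right) + U\right)^{2} = \left(\left(103 - 82\right) + 0\right)^{2} = \left(21 + 0\right)^{2} = 21^{2} = 441$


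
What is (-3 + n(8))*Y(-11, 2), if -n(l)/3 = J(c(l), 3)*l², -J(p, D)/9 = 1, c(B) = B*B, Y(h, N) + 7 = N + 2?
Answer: -5175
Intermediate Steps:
Y(h, N) = -5 + N (Y(h, N) = -7 + (N + 2) = -7 + (2 + N) = -5 + N)
c(B) = B²
J(p, D) = -9 (J(p, D) = -9*1 = -9)
n(l) = 27*l² (n(l) = -(-27)*l² = 27*l²)
(-3 + n(8))*Y(-11, 2) = (-3 + 27*8²)*(-5 + 2) = (-3 + 27*64)*(-3) = (-3 + 1728)*(-3) = 1725*(-3) = -5175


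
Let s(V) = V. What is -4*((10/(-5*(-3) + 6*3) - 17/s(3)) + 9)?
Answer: -160/11 ≈ -14.545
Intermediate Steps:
-4*((10/(-5*(-3) + 6*3) - 17/s(3)) + 9) = -4*((10/(-5*(-3) + 6*3) - 17/3) + 9) = -4*((10/(15 + 18) - 17*⅓) + 9) = -4*((10/33 - 17/3) + 9) = -4*(-59/11 + 9) = -4*40/11 = -160/11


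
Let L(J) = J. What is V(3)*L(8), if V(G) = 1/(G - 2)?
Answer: 8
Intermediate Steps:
V(G) = 1/(-2 + G)
V(3)*L(8) = 8/(-2 + 3) = 8/1 = 1*8 = 8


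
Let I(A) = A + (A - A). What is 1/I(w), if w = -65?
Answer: -1/65 ≈ -0.015385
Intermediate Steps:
I(A) = A (I(A) = A + 0 = A)
1/I(w) = 1/(-65) = -1/65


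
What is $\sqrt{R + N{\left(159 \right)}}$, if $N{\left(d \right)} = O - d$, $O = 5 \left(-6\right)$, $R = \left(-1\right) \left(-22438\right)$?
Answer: $\sqrt{22249} \approx 149.16$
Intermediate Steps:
$R = 22438$
$O = -30$
$N{\left(d \right)} = -30 - d$
$\sqrt{R + N{\left(159 \right)}} = \sqrt{22438 - 189} = \sqrt{22249}$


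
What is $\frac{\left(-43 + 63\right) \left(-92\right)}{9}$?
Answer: $- \frac{1840}{9} \approx -204.44$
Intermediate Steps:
$\frac{\left(-43 + 63\right) \left(-92\right)}{9} = 20 \left(-92\right) \frac{1}{9} = \left(-1840\right) \frac{1}{9} = - \frac{1840}{9}$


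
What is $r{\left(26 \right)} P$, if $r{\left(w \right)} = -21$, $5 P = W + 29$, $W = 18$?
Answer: $- \frac{987}{5} \approx -197.4$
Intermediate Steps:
$P = \frac{47}{5}$ ($P = \frac{18 + 29}{5} = \frac{1}{5} \cdot 47 = \frac{47}{5} \approx 9.4$)
$r{\left(26 \right)} P = \left(-21\right) \frac{47}{5} = - \frac{987}{5}$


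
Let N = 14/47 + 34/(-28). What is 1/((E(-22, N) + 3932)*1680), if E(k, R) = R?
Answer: 47/310398360 ≈ 1.5142e-7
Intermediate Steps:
N = -603/658 (N = 14*(1/47) + 34*(-1/28) = 14/47 - 17/14 = -603/658 ≈ -0.91641)
1/((E(-22, N) + 3932)*1680) = 1/((-603/658 + 3932)*1680) = (1/1680)/(2586653/658) = (658/2586653)*(1/1680) = 47/310398360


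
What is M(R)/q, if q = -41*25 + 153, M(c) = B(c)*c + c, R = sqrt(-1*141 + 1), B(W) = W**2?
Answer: 139*I*sqrt(35)/436 ≈ 1.8861*I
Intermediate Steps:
R = 2*I*sqrt(35) (R = sqrt(-141 + 1) = sqrt(-140) = 2*I*sqrt(35) ≈ 11.832*I)
M(c) = c + c**3 (M(c) = c**2*c + c = c**3 + c = c + c**3)
q = -872 (q = -1025 + 153 = -872)
M(R)/q = (2*I*sqrt(35) + (2*I*sqrt(35))**3)/(-872) = (2*I*sqrt(35) - 280*I*sqrt(35))*(-1/872) = -278*I*sqrt(35)*(-1/872) = 139*I*sqrt(35)/436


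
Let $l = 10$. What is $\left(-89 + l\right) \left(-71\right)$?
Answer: $5609$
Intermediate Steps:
$\left(-89 + l\right) \left(-71\right) = \left(-89 + 10\right) \left(-71\right) = \left(-79\right) \left(-71\right) = 5609$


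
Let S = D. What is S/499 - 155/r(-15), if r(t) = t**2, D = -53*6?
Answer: -29779/22455 ≈ -1.3262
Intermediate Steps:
D = -318
S = -318
S/499 - 155/r(-15) = -318/499 - 155/((-15)**2) = -318*1/499 - 155/225 = -318/499 - 155*1/225 = -318/499 - 31/45 = -29779/22455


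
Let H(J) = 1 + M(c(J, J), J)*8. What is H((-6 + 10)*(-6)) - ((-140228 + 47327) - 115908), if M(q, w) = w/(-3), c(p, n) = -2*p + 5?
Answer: 208874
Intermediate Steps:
c(p, n) = 5 - 2*p
M(q, w) = -w/3 (M(q, w) = w*(-⅓) = -w/3)
H(J) = 1 - 8*J/3 (H(J) = 1 - J/3*8 = 1 - 8*J/3)
H((-6 + 10)*(-6)) - ((-140228 + 47327) - 115908) = (1 - 8*(-6 + 10)*(-6)/3) - ((-140228 + 47327) - 115908) = (1 - 32*(-6)/3) - (-92901 - 115908) = (1 - 8/3*(-24)) - 1*(-208809) = (1 + 64) + 208809 = 65 + 208809 = 208874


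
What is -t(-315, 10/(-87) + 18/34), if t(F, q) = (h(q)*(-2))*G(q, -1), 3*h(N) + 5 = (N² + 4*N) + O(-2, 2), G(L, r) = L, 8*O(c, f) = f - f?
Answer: -8502221728/9705675717 ≈ -0.87601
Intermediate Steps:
O(c, f) = 0 (O(c, f) = (f - f)/8 = (⅛)*0 = 0)
h(N) = -5/3 + N²/3 + 4*N/3 (h(N) = -5/3 + ((N² + 4*N) + 0)/3 = -5/3 + (N² + 4*N)/3 = -5/3 + (N²/3 + 4*N/3) = -5/3 + N²/3 + 4*N/3)
t(F, q) = q*(10/3 - 8*q/3 - 2*q²/3) (t(F, q) = ((-5/3 + q²/3 + 4*q/3)*(-2))*q = (10/3 - 8*q/3 - 2*q²/3)*q = q*(10/3 - 8*q/3 - 2*q²/3))
-t(-315, 10/(-87) + 18/34) = -2*(10/(-87) + 18/34)*(5 - (10/(-87) + 18/34)² - 4*(10/(-87) + 18/34))/3 = -2*(10*(-1/87) + 18*(1/34))*(5 - (10*(-1/87) + 18*(1/34))² - 4*(10*(-1/87) + 18*(1/34)))/3 = -2*(-10/87 + 9/17)*(5 - (-10/87 + 9/17)² - 4*(-10/87 + 9/17))/3 = -2*613*(5 - (613/1479)² - 4*613/1479)/(3*1479) = -2*613*(5 - 1*375769/2187441 - 2452/1479)/(3*1479) = -2*613*(5 - 375769/2187441 - 2452/1479)/(3*1479) = -2*613*6934928/(3*1479*2187441) = -1*8502221728/9705675717 = -8502221728/9705675717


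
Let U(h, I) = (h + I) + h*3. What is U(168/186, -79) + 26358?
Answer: 814761/31 ≈ 26283.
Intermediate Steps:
U(h, I) = I + 4*h (U(h, I) = (I + h) + 3*h = I + 4*h)
U(168/186, -79) + 26358 = (-79 + 4*(168/186)) + 26358 = (-79 + 4*(168*(1/186))) + 26358 = (-79 + 4*(28/31)) + 26358 = (-79 + 112/31) + 26358 = -2337/31 + 26358 = 814761/31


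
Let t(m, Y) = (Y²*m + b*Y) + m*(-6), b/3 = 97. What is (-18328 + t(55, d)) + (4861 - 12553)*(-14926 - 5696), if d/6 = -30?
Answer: 160335386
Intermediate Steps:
b = 291 (b = 3*97 = 291)
d = -180 (d = 6*(-30) = -180)
t(m, Y) = -6*m + 291*Y + m*Y² (t(m, Y) = (Y²*m + 291*Y) + m*(-6) = (m*Y² + 291*Y) - 6*m = (291*Y + m*Y²) - 6*m = -6*m + 291*Y + m*Y²)
(-18328 + t(55, d)) + (4861 - 12553)*(-14926 - 5696) = (-18328 + (-6*55 + 291*(-180) + 55*(-180)²)) + (4861 - 12553)*(-14926 - 5696) = (-18328 + (-330 - 52380 + 55*32400)) - 7692*(-20622) = (-18328 + (-330 - 52380 + 1782000)) + 158624424 = (-18328 + 1729290) + 158624424 = 1710962 + 158624424 = 160335386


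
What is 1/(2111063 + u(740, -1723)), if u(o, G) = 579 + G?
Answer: 1/2109919 ≈ 4.7395e-7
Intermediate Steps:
1/(2111063 + u(740, -1723)) = 1/(2111063 + (579 - 1723)) = 1/(2111063 - 1144) = 1/2109919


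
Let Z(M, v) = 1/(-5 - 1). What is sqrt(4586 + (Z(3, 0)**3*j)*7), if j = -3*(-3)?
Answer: sqrt(660342)/12 ≈ 67.718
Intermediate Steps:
Z(M, v) = -1/6 (Z(M, v) = 1/(-6) = -1/6)
j = 9
sqrt(4586 + (Z(3, 0)**3*j)*7) = sqrt(4586 + ((-1/6)**3*9)*7) = sqrt(4586 - 1/216*9*7) = sqrt(4586 - 1/24*7) = sqrt(4586 - 7/24) = sqrt(110057/24) = sqrt(660342)/12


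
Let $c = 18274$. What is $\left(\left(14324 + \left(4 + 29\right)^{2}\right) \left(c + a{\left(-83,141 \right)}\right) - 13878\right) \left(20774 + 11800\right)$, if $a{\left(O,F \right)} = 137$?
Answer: $9243030972510$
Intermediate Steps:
$\left(\left(14324 + \left(4 + 29\right)^{2}\right) \left(c + a{\left(-83,141 \right)}\right) - 13878\right) \left(20774 + 11800\right) = \left(\left(14324 + \left(4 + 29\right)^{2}\right) \left(18274 + 137\right) - 13878\right) \left(20774 + 11800\right) = \left(\left(14324 + 33^{2}\right) 18411 - 13878\right) 32574 = \left(\left(14324 + 1089\right) 18411 - 13878\right) 32574 = \left(15413 \cdot 18411 - 13878\right) 32574 = \left(283768743 - 13878\right) 32574 = 283754865 \cdot 32574 = 9243030972510$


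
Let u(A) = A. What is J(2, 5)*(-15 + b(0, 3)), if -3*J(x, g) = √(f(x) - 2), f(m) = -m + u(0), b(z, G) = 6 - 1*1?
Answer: 20*I/3 ≈ 6.6667*I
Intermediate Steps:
b(z, G) = 5 (b(z, G) = 6 - 1 = 5)
f(m) = -m (f(m) = -m + 0 = -m)
J(x, g) = -√(-2 - x)/3 (J(x, g) = -√(-x - 2)/3 = -√(-2 - x)/3)
J(2, 5)*(-15 + b(0, 3)) = (-√(-2 - 1*2)/3)*(-15 + 5) = -√(-2 - 2)/3*(-10) = -2*I/3*(-10) = 20*I/3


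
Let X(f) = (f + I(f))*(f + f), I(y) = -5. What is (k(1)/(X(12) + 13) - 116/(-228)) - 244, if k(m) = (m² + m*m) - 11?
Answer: -2512612/10317 ≈ -243.54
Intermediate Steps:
X(f) = 2*f*(-5 + f) (X(f) = (f - 5)*(f + f) = (-5 + f)*(2*f) = 2*f*(-5 + f))
k(m) = -11 + 2*m² (k(m) = (m² + m²) - 11 = 2*m² - 11 = -11 + 2*m²)
(k(1)/(X(12) + 13) - 116/(-228)) - 244 = ((-11 + 2*1²)/(2*12*(-5 + 12) + 13) - 116/(-228)) - 244 = ((-11 + 2*1)/(2*12*7 + 13) - 116*(-1/228)) - 244 = ((-11 + 2)/(168 + 13) + 29/57) - 244 = (-9/181 + 29/57) - 244 = 4736/10317 - 244 = -2512612/10317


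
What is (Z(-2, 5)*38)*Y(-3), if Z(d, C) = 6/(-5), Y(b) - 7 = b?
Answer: -912/5 ≈ -182.40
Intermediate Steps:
Y(b) = 7 + b
Z(d, C) = -6/5 (Z(d, C) = 6*(-⅕) = -6/5)
(Z(-2, 5)*38)*Y(-3) = (-6/5*38)*(7 - 3) = -228/5*4 = -912/5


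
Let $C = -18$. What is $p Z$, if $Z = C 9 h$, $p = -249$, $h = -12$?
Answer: $-484056$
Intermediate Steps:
$Z = 1944$ ($Z = \left(-18\right) 9 \left(-12\right) = \left(-162\right) \left(-12\right) = 1944$)
$p Z = \left(-249\right) 1944 = -484056$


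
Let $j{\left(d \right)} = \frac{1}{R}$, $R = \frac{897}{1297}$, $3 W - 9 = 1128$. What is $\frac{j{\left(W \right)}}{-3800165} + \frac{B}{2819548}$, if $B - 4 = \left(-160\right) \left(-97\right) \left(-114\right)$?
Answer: $- \frac{1507754923062034}{2402782155000435} \approx -0.6275$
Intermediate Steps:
$W = 379$ ($W = 3 + \frac{1}{3} \cdot 1128 = 3 + 376 = 379$)
$R = \frac{897}{1297}$ ($R = 897 \cdot \frac{1}{1297} = \frac{897}{1297} \approx 0.6916$)
$j{\left(d \right)} = \frac{1297}{897}$ ($j{\left(d \right)} = \frac{1}{\frac{897}{1297}} = \frac{1297}{897}$)
$B = -1769276$ ($B = 4 + \left(-160\right) \left(-97\right) \left(-114\right) = 4 + 15520 \left(-114\right) = 4 - 1769280 = -1769276$)
$\frac{j{\left(W \right)}}{-3800165} + \frac{B}{2819548} = \frac{1297}{897 \left(-3800165\right)} - \frac{1769276}{2819548} = \frac{1297}{897} \left(- \frac{1}{3800165}\right) - \frac{442319}{704887} = - \frac{1297}{3408748005} - \frac{442319}{704887} = - \frac{1507754923062034}{2402782155000435}$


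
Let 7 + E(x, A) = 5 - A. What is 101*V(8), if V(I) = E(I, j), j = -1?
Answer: -101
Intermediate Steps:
E(x, A) = -2 - A (E(x, A) = -7 + (5 - A) = -2 - A)
V(I) = -1 (V(I) = -2 - 1*(-1) = -2 + 1 = -1)
101*V(8) = 101*(-1) = -101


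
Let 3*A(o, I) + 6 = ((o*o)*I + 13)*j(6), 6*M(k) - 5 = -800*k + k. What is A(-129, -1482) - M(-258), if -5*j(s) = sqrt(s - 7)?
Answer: -206159/6 + 24661949*I/15 ≈ -34360.0 + 1.6441e+6*I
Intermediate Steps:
j(s) = -sqrt(-7 + s)/5 (j(s) = -sqrt(s - 7)/5 = -sqrt(-7 + s)/5)
M(k) = 5/6 - 799*k/6 (M(k) = 5/6 + (-800*k + k)/6 = 5/6 + (-799*k)/6 = 5/6 - 799*k/6)
A(o, I) = -2 - I*(13 + I*o**2)/15 (A(o, I) = -2 + (((o*o)*I + 13)*(-sqrt(-7 + 6)/5))/3 = -2 + ((o**2*I + 13)*(-I/5))/3 = -2 + ((I*o**2 + 13)*(-I/5))/3 = -2 + ((13 + I*o**2)*(-I/5))/3 = -2 + (-I*(13 + I*o**2)/5)/3 = -2 - I*(13 + I*o**2)/15)
A(-129, -1482) - M(-258) = (-2 - 13*I/15 - 1/15*I*(-1482)*(-129)**2) - (5/6 - 799/6*(-258)) = (-2 - 13*I/15 - 1/15*I*(-1482)*16641) - (5/6 + 34357) = (-2 - 13*I/15 + 8220654*I/5) - 1*206147/6 = (-2 + 24661949*I/15) - 206147/6 = -206159/6 + 24661949*I/15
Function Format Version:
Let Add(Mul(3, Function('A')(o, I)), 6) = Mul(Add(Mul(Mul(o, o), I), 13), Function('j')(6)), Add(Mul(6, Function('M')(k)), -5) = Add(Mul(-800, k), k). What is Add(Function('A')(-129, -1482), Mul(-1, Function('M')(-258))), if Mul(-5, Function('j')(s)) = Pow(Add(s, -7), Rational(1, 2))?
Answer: Add(Rational(-206159, 6), Mul(Rational(24661949, 15), I)) ≈ Add(-34360., Mul(1.6441e+6, I))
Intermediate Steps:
Function('j')(s) = Mul(Rational(-1, 5), Pow(Add(-7, s), Rational(1, 2))) (Function('j')(s) = Mul(Rational(-1, 5), Pow(Add(s, -7), Rational(1, 2))) = Mul(Rational(-1, 5), Pow(Add(-7, s), Rational(1, 2))))
Function('M')(k) = Add(Rational(5, 6), Mul(Rational(-799, 6), k)) (Function('M')(k) = Add(Rational(5, 6), Mul(Rational(1, 6), Add(Mul(-800, k), k))) = Add(Rational(5, 6), Mul(Rational(1, 6), Mul(-799, k))) = Add(Rational(5, 6), Mul(Rational(-799, 6), k)))
Function('A')(o, I) = Add(-2, Mul(Rational(-1, 15), I, Add(13, Mul(I, Pow(o, 2))))) (Function('A')(o, I) = Add(-2, Mul(Rational(1, 3), Mul(Add(Mul(Mul(o, o), I), 13), Mul(Rational(-1, 5), Pow(Add(-7, 6), Rational(1, 2)))))) = Add(-2, Mul(Rational(1, 3), Mul(Add(Mul(Pow(o, 2), I), 13), Mul(Rational(-1, 5), Pow(-1, Rational(1, 2)))))) = Add(-2, Mul(Rational(1, 3), Mul(Add(Mul(I, Pow(o, 2)), 13), Mul(Rational(-1, 5), I)))) = Add(-2, Mul(Rational(1, 3), Mul(Add(13, Mul(I, Pow(o, 2))), Mul(Rational(-1, 5), I)))) = Add(-2, Mul(Rational(1, 3), Mul(Rational(-1, 5), I, Add(13, Mul(I, Pow(o, 2)))))) = Add(-2, Mul(Rational(-1, 15), I, Add(13, Mul(I, Pow(o, 2))))))
Add(Function('A')(-129, -1482), Mul(-1, Function('M')(-258))) = Add(Add(-2, Mul(Rational(-13, 15), I), Mul(Rational(-1, 15), I, -1482, Pow(-129, 2))), Mul(-1, Add(Rational(5, 6), Mul(Rational(-799, 6), -258)))) = Add(Add(-2, Mul(Rational(-13, 15), I), Mul(Rational(-1, 15), I, -1482, 16641)), Mul(-1, Add(Rational(5, 6), 34357))) = Add(Add(-2, Mul(Rational(-13, 15), I), Mul(Rational(8220654, 5), I)), Mul(-1, Rational(206147, 6))) = Add(Add(-2, Mul(Rational(24661949, 15), I)), Rational(-206147, 6)) = Add(Rational(-206159, 6), Mul(Rational(24661949, 15), I))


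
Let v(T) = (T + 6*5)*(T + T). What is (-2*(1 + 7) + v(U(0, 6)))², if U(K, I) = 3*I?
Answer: 2930944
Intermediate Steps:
v(T) = 2*T*(30 + T) (v(T) = (T + 30)*(2*T) = (30 + T)*(2*T) = 2*T*(30 + T))
(-2*(1 + 7) + v(U(0, 6)))² = (-2*(1 + 7) + 2*(3*6)*(30 + 3*6))² = (-2*8 + 2*18*(30 + 18))² = (-16 + 2*18*48)² = (-16 + 1728)² = 1712² = 2930944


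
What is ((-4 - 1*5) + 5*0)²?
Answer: 81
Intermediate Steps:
((-4 - 1*5) + 5*0)² = ((-4 - 5) + 0)² = (-9 + 0)² = (-9)² = 81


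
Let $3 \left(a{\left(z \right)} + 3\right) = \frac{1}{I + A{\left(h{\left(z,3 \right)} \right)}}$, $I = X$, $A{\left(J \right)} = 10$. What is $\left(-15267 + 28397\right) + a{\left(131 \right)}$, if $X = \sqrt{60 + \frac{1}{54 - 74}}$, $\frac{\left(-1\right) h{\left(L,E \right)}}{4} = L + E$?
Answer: $\frac{31544381}{2403} - \frac{2 \sqrt{5995}}{2403} \approx 13127.0$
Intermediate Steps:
$h{\left(L,E \right)} = - 4 E - 4 L$ ($h{\left(L,E \right)} = - 4 \left(L + E\right) = - 4 \left(E + L\right) = - 4 E - 4 L$)
$X = \frac{\sqrt{5995}}{10}$ ($X = \sqrt{60 + \frac{1}{-20}} = \sqrt{60 - \frac{1}{20}} = \sqrt{\frac{1199}{20}} = \frac{\sqrt{5995}}{10} \approx 7.7427$)
$I = \frac{\sqrt{5995}}{10} \approx 7.7427$
$a{\left(z \right)} = -3 + \frac{1}{3 \left(10 + \frac{\sqrt{5995}}{10}\right)}$ ($a{\left(z \right)} = -3 + \frac{1}{3 \left(\frac{\sqrt{5995}}{10} + 10\right)} = -3 + \frac{1}{3 \left(10 + \frac{\sqrt{5995}}{10}\right)}$)
$\left(-15267 + 28397\right) + a{\left(131 \right)} = \left(-15267 + 28397\right) - \left(\frac{7009}{2403} + \frac{2 \sqrt{5995}}{2403}\right) = 13130 - \left(\frac{7009}{2403} + \frac{2 \sqrt{5995}}{2403}\right) = \frac{31544381}{2403} - \frac{2 \sqrt{5995}}{2403}$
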